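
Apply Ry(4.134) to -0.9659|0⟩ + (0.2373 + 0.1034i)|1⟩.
(0.2512 - 0.09093i)|0⟩ + (-0.9624 - 0.04923i)|1⟩

Ry(4.134) = [[cos(θ/2), −sin(θ/2)], [sin(θ/2), cos(θ/2)]]; θ = 4.134, cos(θ/2) ≈ -0.476091, sin(θ/2) ≈ 0.879396.
With a = amp(|0⟩) = -0.9659 and b = amp(|1⟩) = (0.2373 + 0.1034i):
new amp(|0⟩) = (-0.476091)·a + (-0.879396)·b = (0.2512 - 0.09093i)
new amp(|1⟩) = (0.879396)·a + (-0.476091)·b = (-0.9624 - 0.04923i)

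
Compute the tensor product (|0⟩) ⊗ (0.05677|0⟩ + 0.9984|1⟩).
0.05677|00⟩ + 0.9984|01⟩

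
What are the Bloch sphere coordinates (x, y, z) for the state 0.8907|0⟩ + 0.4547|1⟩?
(0.81, 0, 0.5866)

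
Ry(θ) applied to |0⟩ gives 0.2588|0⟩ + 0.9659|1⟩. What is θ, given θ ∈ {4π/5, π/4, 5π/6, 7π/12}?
5π/6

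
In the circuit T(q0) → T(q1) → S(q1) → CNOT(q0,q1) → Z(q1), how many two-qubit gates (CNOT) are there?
1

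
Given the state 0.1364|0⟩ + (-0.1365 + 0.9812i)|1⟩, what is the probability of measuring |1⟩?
0.9814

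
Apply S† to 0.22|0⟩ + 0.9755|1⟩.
0.22|0⟩ - 0.9755i|1⟩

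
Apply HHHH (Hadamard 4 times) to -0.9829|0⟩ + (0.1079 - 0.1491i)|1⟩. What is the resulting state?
-0.9829|0⟩ + (0.1079 - 0.1491i)|1⟩

H² = I, so an even number of Hadamards cancels: H^4 = I and the state is unchanged.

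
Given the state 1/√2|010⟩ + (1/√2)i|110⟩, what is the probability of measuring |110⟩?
1/2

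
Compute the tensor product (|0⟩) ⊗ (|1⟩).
|01⟩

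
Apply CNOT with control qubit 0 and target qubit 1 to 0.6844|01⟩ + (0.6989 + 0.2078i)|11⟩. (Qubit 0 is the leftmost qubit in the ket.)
0.6844|01⟩ + (0.6989 + 0.2078i)|10⟩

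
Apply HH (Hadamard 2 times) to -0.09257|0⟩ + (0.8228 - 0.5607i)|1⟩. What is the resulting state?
-0.09257|0⟩ + (0.8228 - 0.5607i)|1⟩

H² = I, so an even number of Hadamards cancels: H^2 = I and the state is unchanged.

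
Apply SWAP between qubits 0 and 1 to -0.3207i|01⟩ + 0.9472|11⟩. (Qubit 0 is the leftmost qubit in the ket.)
-0.3207i|10⟩ + 0.9472|11⟩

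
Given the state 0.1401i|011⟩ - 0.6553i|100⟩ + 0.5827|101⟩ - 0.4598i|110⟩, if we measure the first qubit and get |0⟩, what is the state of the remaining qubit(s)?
i|11⟩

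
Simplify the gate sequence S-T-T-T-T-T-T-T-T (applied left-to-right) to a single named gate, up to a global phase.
S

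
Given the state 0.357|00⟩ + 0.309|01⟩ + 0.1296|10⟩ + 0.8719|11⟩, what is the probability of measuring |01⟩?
0.09548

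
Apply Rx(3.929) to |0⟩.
-0.3836|0⟩ - 0.9235i|1⟩

Rx(3.929) = [[cos(θ/2), −i·sin(θ/2)], [−i·sin(θ/2), cos(θ/2)]]; θ = 3.929, cos(θ/2) ≈ -0.383611, sin(θ/2) ≈ 0.923495.
With a = amp(|0⟩) = 1 and b = amp(|1⟩) = 0:
new amp(|0⟩) = (-0.383611)·a + (-0.923495i)·b = -0.3836
new amp(|1⟩) = (-0.923495i)·a + (-0.383611)·b = -0.9235i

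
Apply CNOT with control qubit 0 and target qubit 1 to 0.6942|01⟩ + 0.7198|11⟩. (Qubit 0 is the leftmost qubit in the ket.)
0.6942|01⟩ + 0.7198|10⟩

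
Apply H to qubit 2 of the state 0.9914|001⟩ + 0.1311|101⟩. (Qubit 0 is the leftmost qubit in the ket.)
0.701|000⟩ - 0.701|001⟩ + 0.0927|100⟩ - 0.0927|101⟩

H on qubit 2 mixes each pair of kets that differ only in qubit 2: amplitudes (a, b) of (|…0…⟩, |…1…⟩) become ((a + b)/√2, (a − b)/√2). Kets absent from the input have amplitude 0.
(|000⟩, |001⟩): (a, b) = (0, 0.9914) → (0.701, -0.701)
(|100⟩, |101⟩): (a, b) = (0, 0.1311) → (0.0927, -0.0927)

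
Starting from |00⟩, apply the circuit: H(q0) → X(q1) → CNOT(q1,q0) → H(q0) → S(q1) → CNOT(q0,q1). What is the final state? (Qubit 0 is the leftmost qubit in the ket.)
i|01⟩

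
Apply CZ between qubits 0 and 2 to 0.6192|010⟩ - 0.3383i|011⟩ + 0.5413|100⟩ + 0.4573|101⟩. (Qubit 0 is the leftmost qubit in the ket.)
0.6192|010⟩ - 0.3383i|011⟩ + 0.5413|100⟩ - 0.4573|101⟩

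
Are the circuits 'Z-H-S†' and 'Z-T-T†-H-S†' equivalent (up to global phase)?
Yes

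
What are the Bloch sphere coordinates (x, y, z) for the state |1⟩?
(0, 0, -1)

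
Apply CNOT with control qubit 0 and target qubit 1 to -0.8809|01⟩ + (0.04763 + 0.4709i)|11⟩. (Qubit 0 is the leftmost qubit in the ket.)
-0.8809|01⟩ + (0.04763 + 0.4709i)|10⟩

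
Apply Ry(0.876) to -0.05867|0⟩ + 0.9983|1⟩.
-0.4765|0⟩ + 0.8792|1⟩

Ry(0.876) = [[cos(θ/2), −sin(θ/2)], [sin(θ/2), cos(θ/2)]]; θ = 0.876, cos(θ/2) ≈ 0.905602, sin(θ/2) ≈ 0.424129.
With a = amp(|0⟩) = -0.05867 and b = amp(|1⟩) = 0.9983:
new amp(|0⟩) = (0.905602)·a + (-0.424129)·b = -0.4765
new amp(|1⟩) = (0.424129)·a + (0.905602)·b = 0.8792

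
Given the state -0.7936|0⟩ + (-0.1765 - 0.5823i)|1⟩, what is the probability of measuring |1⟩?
0.3702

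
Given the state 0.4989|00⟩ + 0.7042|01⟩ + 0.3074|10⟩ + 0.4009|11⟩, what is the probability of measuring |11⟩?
0.1607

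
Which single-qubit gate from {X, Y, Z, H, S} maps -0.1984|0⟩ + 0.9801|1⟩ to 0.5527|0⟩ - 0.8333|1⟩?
H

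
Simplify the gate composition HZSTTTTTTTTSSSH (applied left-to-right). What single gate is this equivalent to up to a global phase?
X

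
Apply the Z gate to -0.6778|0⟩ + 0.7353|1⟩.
-0.6778|0⟩ - 0.7353|1⟩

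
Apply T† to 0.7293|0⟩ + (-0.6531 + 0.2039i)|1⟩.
0.7293|0⟩ + (-0.3176 + 0.606i)|1⟩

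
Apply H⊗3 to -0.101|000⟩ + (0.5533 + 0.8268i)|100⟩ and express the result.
(0.1599 + 0.2923i)|000⟩ + (0.1599 + 0.2923i)|001⟩ + (0.1599 + 0.2923i)|010⟩ + (0.1599 + 0.2923i)|011⟩ + (-0.2313 - 0.2923i)|100⟩ + (-0.2313 - 0.2923i)|101⟩ + (-0.2313 - 0.2923i)|110⟩ + (-0.2313 - 0.2923i)|111⟩

H⊗3 gives amp(|y⟩) = (1/2√2) Σ_x (−1)^(x·y) amp(|x⟩), where x·y is the number of positions in which both x and y have a 1.
|000⟩: (-0.101 + (0.5533 + 0.8268i))/(2√2) = (0.1599 + 0.2923i)
|001⟩: (-0.101 + (0.5533 + 0.8268i))/(2√2) = (0.1599 + 0.2923i)
|010⟩: (-0.101 + (0.5533 + 0.8268i))/(2√2) = (0.1599 + 0.2923i)
|011⟩: (-0.101 + (0.5533 + 0.8268i))/(2√2) = (0.1599 + 0.2923i)
|100⟩: (-0.101 - (0.5533 + 0.8268i))/(2√2) = (-0.2313 - 0.2923i)
|101⟩: (-0.101 - (0.5533 + 0.8268i))/(2√2) = (-0.2313 - 0.2923i)
|110⟩: (-0.101 - (0.5533 + 0.8268i))/(2√2) = (-0.2313 - 0.2923i)
|111⟩: (-0.101 - (0.5533 + 0.8268i))/(2√2) = (-0.2313 - 0.2923i)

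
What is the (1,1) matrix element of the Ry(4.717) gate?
-0.7087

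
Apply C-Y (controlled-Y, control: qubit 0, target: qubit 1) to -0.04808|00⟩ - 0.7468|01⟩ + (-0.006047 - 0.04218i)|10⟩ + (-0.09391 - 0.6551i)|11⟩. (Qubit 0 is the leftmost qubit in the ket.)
-0.04808|00⟩ - 0.7468|01⟩ + (-0.6551 + 0.09391i)|10⟩ + (0.04218 - 0.006047i)|11⟩

C-Y leaves the control-|0⟩ kets |00⟩, |01⟩ unchanged and applies Y to qubit 1 on the control-|1⟩ pair (|10⟩, |11⟩).
Y = [[0, -i], [i, 0]].
With a = amp(|10⟩) = (-0.006047 - 0.04218i) and b = amp(|11⟩) = (-0.09391 - 0.6551i):
new amp(|10⟩) = (-i)·b = (-0.6551 + 0.09391i)
new amp(|11⟩) = (i)·a = (0.04218 - 0.006047i)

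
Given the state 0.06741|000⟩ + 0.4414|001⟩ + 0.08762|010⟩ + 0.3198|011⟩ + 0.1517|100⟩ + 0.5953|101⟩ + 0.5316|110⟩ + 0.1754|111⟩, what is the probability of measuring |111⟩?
0.03077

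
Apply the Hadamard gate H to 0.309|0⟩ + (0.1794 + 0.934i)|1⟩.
(0.3454 + 0.6604i)|0⟩ + (0.09164 - 0.6604i)|1⟩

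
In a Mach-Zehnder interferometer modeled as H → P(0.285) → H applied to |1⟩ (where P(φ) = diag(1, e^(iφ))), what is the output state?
(0.02017 - 0.1406i)|0⟩ + (0.9798 + 0.1406i)|1⟩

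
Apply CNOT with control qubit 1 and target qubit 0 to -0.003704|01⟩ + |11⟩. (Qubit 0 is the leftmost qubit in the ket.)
|01⟩ - 0.003704|11⟩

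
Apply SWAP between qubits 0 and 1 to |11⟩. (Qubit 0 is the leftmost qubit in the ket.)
|11⟩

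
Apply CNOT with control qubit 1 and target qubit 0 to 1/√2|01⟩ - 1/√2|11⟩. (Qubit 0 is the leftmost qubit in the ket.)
-1/√2|01⟩ + 1/√2|11⟩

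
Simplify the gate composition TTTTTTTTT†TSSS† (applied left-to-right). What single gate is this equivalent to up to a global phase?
S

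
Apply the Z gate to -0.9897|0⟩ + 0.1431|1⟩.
-0.9897|0⟩ - 0.1431|1⟩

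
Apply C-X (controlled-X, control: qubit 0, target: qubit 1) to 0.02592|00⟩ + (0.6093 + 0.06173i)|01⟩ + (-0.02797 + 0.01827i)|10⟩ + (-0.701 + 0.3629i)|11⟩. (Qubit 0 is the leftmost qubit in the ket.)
0.02592|00⟩ + (0.6093 + 0.06173i)|01⟩ + (-0.701 + 0.3629i)|10⟩ + (-0.02797 + 0.01827i)|11⟩

C-X leaves the control-|0⟩ kets |00⟩, |01⟩ unchanged and applies X to qubit 1 on the control-|1⟩ pair (|10⟩, |11⟩).
X = [[0, 1], [1, 0]].
With a = amp(|10⟩) = (-0.02797 + 0.01827i) and b = amp(|11⟩) = (-0.701 + 0.3629i):
new amp(|10⟩) = (1)·b = (-0.701 + 0.3629i)
new amp(|11⟩) = (1)·a = (-0.02797 + 0.01827i)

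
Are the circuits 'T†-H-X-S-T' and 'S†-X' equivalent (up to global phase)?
No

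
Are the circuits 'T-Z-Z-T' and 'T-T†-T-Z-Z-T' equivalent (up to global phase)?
Yes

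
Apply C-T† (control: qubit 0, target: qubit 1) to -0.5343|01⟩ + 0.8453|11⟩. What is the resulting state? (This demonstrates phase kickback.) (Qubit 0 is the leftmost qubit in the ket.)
-0.5343|01⟩ + (0.5977 - 0.5977i)|11⟩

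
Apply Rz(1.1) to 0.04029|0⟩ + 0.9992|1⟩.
(0.03435 - 0.02106i)|0⟩ + (0.8518 + 0.5223i)|1⟩

Rz(1.1) = [[e^(−iθ/2), 0], [0, e^(iθ/2)]] with e^(±iθ/2) = cos(θ/2) ± i·sin(θ/2); θ = 1.1, cos(θ/2) ≈ 0.852525, sin(θ/2) ≈ 0.522687.
With a = amp(|0⟩) = 0.04029 and b = amp(|1⟩) = 0.9992:
new amp(|0⟩) = (0.852525 - 0.522687i)·a = (0.03435 - 0.02106i)
new amp(|1⟩) = (0.852525 + 0.522687i)·b = (0.8518 + 0.5223i)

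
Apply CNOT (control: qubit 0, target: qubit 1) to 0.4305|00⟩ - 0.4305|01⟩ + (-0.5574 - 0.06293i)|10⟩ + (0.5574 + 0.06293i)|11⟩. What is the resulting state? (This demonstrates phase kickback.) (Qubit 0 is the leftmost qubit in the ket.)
0.4305|00⟩ - 0.4305|01⟩ + (0.5574 + 0.06293i)|10⟩ + (-0.5574 - 0.06293i)|11⟩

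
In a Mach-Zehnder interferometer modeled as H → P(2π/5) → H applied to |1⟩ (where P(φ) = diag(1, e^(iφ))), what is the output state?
(0.3455 - 0.4755i)|0⟩ + (0.6545 + 0.4755i)|1⟩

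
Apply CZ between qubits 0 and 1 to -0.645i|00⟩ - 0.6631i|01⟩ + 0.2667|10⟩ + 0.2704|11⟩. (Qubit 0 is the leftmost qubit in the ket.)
-0.645i|00⟩ - 0.6631i|01⟩ + 0.2667|10⟩ - 0.2704|11⟩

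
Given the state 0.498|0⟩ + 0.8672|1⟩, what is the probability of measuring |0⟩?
0.248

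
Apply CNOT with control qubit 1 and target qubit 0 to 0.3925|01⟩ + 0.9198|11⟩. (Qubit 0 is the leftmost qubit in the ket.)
0.9198|01⟩ + 0.3925|11⟩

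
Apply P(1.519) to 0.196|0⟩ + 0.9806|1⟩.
0.196|0⟩ + (0.05077 + 0.9793i)|1⟩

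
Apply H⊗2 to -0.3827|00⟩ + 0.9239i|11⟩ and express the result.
(-0.1914 + 0.462i)|00⟩ + (-0.1914 - 0.462i)|01⟩ + (-0.1914 - 0.462i)|10⟩ + (-0.1914 + 0.462i)|11⟩

H⊗2 gives amp(|y⟩) = (1/2) Σ_x (−1)^(x·y) amp(|x⟩), where x·y is the number of positions in which both x and y have a 1.
|00⟩: (-0.3827 + 0.9239i)/2 = (-0.1914 + 0.462i)
|01⟩: (-0.3827 - 0.9239i)/2 = (-0.1914 - 0.462i)
|10⟩: (-0.3827 - 0.9239i)/2 = (-0.1914 - 0.462i)
|11⟩: (-0.3827 + 0.9239i)/2 = (-0.1914 + 0.462i)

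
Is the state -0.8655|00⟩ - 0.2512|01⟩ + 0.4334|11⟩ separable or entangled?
Entangled

Writing the state as a|00⟩ + b|01⟩ + c|10⟩ + d|11⟩, it is a product state iff ad − bc = 0.
Here (a, b, c, d) = (-0.8655, -0.2512, 0, 0.4334): ad − bc = (-0.8655)(0.4334) − (-0.2512)(0) = -0.3751 ≠ 0, so the state is entangled.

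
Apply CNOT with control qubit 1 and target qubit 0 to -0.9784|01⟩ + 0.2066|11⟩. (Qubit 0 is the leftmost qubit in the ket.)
0.2066|01⟩ - 0.9784|11⟩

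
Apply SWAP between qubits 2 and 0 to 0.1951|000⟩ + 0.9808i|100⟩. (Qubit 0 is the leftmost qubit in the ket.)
0.1951|000⟩ + 0.9808i|001⟩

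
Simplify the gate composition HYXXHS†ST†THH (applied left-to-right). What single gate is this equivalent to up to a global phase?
Y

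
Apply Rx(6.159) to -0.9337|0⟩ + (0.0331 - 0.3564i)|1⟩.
(0.9098 - 0.002054i)|0⟩ + (-0.03304 + 0.4137i)|1⟩

Rx(6.159) = [[cos(θ/2), −i·sin(θ/2)], [−i·sin(θ/2), cos(θ/2)]]; θ = 6.159, cos(θ/2) ≈ -0.998073, sin(θ/2) ≈ 0.0620528.
With a = amp(|0⟩) = -0.9337 and b = amp(|1⟩) = (0.0331 - 0.3564i):
new amp(|0⟩) = (-0.998073)·a + (-0.0620528i)·b = (0.9098 - 0.002054i)
new amp(|1⟩) = (-0.0620528i)·a + (-0.998073)·b = (-0.03304 + 0.4137i)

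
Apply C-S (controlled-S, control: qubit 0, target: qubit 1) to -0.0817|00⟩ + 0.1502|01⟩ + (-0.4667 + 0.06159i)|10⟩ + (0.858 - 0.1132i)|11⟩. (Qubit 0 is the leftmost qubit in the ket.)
-0.0817|00⟩ + 0.1502|01⟩ + (-0.4667 + 0.06159i)|10⟩ + (0.1132 + 0.858i)|11⟩

C-S leaves the control-|0⟩ kets |00⟩, |01⟩ unchanged and applies S to qubit 1 on the control-|1⟩ pair (|10⟩, |11⟩).
S = [[1, 0], [0, i]].
With a = amp(|10⟩) = (-0.4667 + 0.06159i) and b = amp(|11⟩) = (0.858 - 0.1132i):
new amp(|10⟩) = (1)·a = (-0.4667 + 0.06159i)
new amp(|11⟩) = (i)·b = (0.1132 + 0.858i)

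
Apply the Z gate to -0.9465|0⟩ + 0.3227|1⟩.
-0.9465|0⟩ - 0.3227|1⟩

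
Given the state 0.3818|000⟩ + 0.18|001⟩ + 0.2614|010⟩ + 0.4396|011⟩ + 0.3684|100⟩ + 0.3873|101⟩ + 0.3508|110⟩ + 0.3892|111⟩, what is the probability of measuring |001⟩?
0.0324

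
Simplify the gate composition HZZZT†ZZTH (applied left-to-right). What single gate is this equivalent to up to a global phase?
X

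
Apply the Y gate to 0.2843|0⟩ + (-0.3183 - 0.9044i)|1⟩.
(-0.9044 + 0.3183i)|0⟩ + 0.2843i|1⟩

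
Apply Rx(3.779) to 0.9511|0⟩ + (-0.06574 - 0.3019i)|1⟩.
(-0.5847 + 0.06243i)|0⟩ + (0.0206 - 0.8086i)|1⟩

Rx(3.779) = [[cos(θ/2), −i·sin(θ/2)], [−i·sin(θ/2), cos(θ/2)]]; θ = 3.779, cos(θ/2) ≈ -0.313336, sin(θ/2) ≈ 0.949642.
With a = amp(|0⟩) = 0.9511 and b = amp(|1⟩) = (-0.06574 - 0.3019i):
new amp(|0⟩) = (-0.313336)·a + (-0.949642i)·b = (-0.5847 + 0.06243i)
new amp(|1⟩) = (-0.949642i)·a + (-0.313336)·b = (0.0206 - 0.8086i)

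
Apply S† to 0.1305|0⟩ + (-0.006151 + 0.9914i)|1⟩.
0.1305|0⟩ + (0.9914 + 0.006151i)|1⟩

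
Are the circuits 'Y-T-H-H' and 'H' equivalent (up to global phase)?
No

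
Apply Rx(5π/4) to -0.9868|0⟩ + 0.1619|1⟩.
(0.3776 - 0.1496i)|0⟩ + (-0.06196 + 0.9117i)|1⟩

Rx(5π/4) = [[cos(θ/2), −i·sin(θ/2)], [−i·sin(θ/2), cos(θ/2)]]; θ = 5π/4, cos(θ/2) ≈ -0.382683, sin(θ/2) ≈ 0.92388.
With a = amp(|0⟩) = -0.9868 and b = amp(|1⟩) = 0.1619:
new amp(|0⟩) = (-0.382683)·a + (-0.92388i)·b = (0.3776 - 0.1496i)
new amp(|1⟩) = (-0.92388i)·a + (-0.382683)·b = (-0.06196 + 0.9117i)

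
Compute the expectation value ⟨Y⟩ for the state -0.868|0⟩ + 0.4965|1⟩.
0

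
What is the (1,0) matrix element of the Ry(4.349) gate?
0.8232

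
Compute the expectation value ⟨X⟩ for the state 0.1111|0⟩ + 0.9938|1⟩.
0.2208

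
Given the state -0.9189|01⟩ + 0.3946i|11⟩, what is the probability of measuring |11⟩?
0.1557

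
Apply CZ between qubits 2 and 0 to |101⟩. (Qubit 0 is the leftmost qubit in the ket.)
-|101⟩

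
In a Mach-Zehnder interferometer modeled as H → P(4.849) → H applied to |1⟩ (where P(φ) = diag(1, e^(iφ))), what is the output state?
(0.4319 + 0.4953i)|0⟩ + (0.5681 - 0.4953i)|1⟩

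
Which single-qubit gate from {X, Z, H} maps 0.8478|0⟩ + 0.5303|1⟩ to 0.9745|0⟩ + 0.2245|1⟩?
H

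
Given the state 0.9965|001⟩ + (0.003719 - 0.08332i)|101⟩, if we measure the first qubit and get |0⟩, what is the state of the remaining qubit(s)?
|01⟩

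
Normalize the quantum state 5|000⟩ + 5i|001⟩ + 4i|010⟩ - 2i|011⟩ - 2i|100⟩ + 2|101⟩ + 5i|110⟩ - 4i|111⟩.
0.4583|000⟩ + 0.4583i|001⟩ + 0.3667i|010⟩ - 0.1833i|011⟩ - 0.1833i|100⟩ + 0.1833|101⟩ + 0.4583i|110⟩ - 0.3667i|111⟩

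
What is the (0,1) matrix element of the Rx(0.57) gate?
-0.2812i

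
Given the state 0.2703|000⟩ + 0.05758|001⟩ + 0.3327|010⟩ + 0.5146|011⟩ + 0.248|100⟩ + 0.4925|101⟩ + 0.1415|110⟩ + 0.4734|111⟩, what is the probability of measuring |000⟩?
0.07306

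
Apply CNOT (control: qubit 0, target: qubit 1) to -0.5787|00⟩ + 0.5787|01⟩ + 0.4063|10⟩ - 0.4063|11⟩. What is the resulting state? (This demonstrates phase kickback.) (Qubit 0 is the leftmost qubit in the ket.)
-0.5787|00⟩ + 0.5787|01⟩ - 0.4063|10⟩ + 0.4063|11⟩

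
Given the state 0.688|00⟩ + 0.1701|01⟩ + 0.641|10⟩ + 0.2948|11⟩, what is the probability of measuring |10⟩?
0.4109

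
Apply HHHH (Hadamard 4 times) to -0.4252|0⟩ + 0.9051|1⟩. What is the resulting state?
-0.4252|0⟩ + 0.9051|1⟩

H² = I, so an even number of Hadamards cancels: H^4 = I and the state is unchanged.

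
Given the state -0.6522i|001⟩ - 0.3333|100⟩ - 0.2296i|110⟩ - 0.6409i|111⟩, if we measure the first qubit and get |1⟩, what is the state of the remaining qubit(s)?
-0.4397|00⟩ - 0.3029i|10⟩ - 0.8455i|11⟩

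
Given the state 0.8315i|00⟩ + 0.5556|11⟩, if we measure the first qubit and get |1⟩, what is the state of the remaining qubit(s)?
|1⟩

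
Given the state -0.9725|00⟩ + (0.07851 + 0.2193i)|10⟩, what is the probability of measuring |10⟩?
0.05426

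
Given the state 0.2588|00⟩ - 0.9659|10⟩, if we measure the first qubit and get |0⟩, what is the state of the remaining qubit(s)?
|0⟩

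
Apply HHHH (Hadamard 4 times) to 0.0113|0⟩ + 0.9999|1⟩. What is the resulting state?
0.0113|0⟩ + 0.9999|1⟩

H² = I, so an even number of Hadamards cancels: H^4 = I and the state is unchanged.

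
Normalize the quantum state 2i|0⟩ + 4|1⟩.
(1/√5)i|0⟩ + 0.8944|1⟩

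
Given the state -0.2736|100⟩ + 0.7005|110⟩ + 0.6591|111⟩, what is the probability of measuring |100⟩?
0.07486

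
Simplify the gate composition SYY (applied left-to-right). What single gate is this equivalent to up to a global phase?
S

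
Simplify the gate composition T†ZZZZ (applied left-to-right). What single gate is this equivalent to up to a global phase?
T†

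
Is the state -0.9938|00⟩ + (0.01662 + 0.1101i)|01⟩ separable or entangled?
Separable

Writing the state as a|00⟩ + b|01⟩ + c|10⟩ + d|11⟩, it is a product state iff ad − bc = 0.
Here (a, b, c, d) = (-0.9938, (0.01662 + 0.1101i), 0, 0): ad − bc = (-0.9938)(0) − (0.01662 + 0.1101i)(0) = 0, so the state is separable.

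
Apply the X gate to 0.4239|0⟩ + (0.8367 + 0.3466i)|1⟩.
(0.8367 + 0.3466i)|0⟩ + 0.4239|1⟩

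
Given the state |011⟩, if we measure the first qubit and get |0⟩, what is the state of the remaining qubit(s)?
|11⟩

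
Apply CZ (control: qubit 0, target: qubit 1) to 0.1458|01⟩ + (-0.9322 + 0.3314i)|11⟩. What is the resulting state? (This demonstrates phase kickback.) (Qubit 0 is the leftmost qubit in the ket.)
0.1458|01⟩ + (0.9322 - 0.3314i)|11⟩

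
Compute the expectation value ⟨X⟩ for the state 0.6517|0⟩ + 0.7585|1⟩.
0.9886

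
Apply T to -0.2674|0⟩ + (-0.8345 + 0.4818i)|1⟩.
-0.2674|0⟩ + (-0.9308 - 0.2494i)|1⟩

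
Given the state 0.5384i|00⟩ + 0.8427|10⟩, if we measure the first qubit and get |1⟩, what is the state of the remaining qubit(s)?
|0⟩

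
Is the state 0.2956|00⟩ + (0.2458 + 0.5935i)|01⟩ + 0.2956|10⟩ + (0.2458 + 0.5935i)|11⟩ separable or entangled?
Separable

Writing the state as a|00⟩ + b|01⟩ + c|10⟩ + d|11⟩, it is a product state iff ad − bc = 0.
Here (a, b, c, d) = (0.2956, (0.2458 + 0.5935i), 0.2956, (0.2458 + 0.5935i)): ad − bc = (0.2956)(0.2458 + 0.5935i) − (0.2458 + 0.5935i)(0.2956) = 0, so the state is separable.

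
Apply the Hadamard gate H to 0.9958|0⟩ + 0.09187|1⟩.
0.7691|0⟩ + 0.6392|1⟩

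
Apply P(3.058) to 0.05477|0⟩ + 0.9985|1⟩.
0.05477|0⟩ + (-0.995 + 0.08337i)|1⟩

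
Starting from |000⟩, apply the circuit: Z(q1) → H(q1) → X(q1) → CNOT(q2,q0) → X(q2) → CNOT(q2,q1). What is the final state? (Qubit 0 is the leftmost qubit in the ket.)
1/√2|001⟩ + 1/√2|011⟩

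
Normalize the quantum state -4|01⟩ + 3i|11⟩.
-0.8|01⟩ + 0.6i|11⟩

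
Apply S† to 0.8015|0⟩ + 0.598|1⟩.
0.8015|0⟩ - 0.598i|1⟩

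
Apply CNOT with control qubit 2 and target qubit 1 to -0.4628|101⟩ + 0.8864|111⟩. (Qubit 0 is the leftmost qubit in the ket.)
0.8864|101⟩ - 0.4628|111⟩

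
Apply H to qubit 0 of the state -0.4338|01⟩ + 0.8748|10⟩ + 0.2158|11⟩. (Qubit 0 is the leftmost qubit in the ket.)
0.6186|00⟩ - 0.1541|01⟩ - 0.6186|10⟩ - 0.4593|11⟩

H on qubit 0 mixes each pair of kets that differ only in qubit 0: amplitudes (a, b) of (|…0…⟩, |…1…⟩) become ((a + b)/√2, (a − b)/√2). Kets absent from the input have amplitude 0.
(|00⟩, |10⟩): (a, b) = (0, 0.8748) → (0.6186, -0.6186)
(|01⟩, |11⟩): (a, b) = (-0.4338, 0.2158) → (-0.1541, -0.4593)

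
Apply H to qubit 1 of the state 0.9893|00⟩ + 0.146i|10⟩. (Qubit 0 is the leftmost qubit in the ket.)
0.6995|00⟩ + 0.6995|01⟩ + 0.1032i|10⟩ + 0.1032i|11⟩

H on qubit 1 mixes each pair of kets that differ only in qubit 1: amplitudes (a, b) of (|…0…⟩, |…1…⟩) become ((a + b)/√2, (a − b)/√2). Kets absent from the input have amplitude 0.
(|00⟩, |01⟩): (a, b) = (0.9893, 0) → (0.6995, 0.6995)
(|10⟩, |11⟩): (a, b) = (0.146i, 0) → (0.1032i, 0.1032i)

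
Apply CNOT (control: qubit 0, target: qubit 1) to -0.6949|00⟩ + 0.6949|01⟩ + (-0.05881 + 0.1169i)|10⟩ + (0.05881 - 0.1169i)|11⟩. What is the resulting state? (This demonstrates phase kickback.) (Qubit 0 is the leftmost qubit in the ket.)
-0.6949|00⟩ + 0.6949|01⟩ + (0.05881 - 0.1169i)|10⟩ + (-0.05881 + 0.1169i)|11⟩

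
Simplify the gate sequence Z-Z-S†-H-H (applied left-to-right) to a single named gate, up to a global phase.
S†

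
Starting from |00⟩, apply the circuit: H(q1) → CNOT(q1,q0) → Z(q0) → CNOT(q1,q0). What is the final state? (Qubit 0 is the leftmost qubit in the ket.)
1/√2|00⟩ - 1/√2|01⟩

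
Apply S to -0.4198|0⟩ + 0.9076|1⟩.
-0.4198|0⟩ + 0.9076i|1⟩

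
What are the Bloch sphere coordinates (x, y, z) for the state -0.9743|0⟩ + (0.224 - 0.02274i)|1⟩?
(-0.4365, 0.04431, 0.8986)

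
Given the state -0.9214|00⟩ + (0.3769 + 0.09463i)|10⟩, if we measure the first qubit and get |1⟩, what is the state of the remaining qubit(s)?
(0.9699 + 0.2435i)|0⟩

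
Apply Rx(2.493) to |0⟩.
0.3186|0⟩ - 0.9479i|1⟩

Rx(2.493) = [[cos(θ/2), −i·sin(θ/2)], [−i·sin(θ/2), cos(θ/2)]]; θ = 2.493, cos(θ/2) ≈ 0.318642, sin(θ/2) ≈ 0.947875.
With a = amp(|0⟩) = 1 and b = amp(|1⟩) = 0:
new amp(|0⟩) = (0.318642)·a + (-0.947875i)·b = 0.3186
new amp(|1⟩) = (-0.947875i)·a + (0.318642)·b = -0.9479i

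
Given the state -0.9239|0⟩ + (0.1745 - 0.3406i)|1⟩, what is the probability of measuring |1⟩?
0.1465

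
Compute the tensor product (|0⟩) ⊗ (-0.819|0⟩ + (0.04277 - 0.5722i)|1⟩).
-0.819|00⟩ + (0.04277 - 0.5722i)|01⟩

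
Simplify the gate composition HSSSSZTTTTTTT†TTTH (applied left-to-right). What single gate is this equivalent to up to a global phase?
X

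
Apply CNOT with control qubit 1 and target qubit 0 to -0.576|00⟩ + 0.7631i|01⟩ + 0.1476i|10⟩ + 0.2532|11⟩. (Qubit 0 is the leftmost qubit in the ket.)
-0.576|00⟩ + 0.2532|01⟩ + 0.1476i|10⟩ + 0.7631i|11⟩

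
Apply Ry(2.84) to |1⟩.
-0.9887|0⟩ + 0.1502|1⟩

Ry(2.84) = [[cos(θ/2), −sin(θ/2)], [sin(θ/2), cos(θ/2)]]; θ = 2.84, cos(θ/2) ≈ 0.150225, sin(θ/2) ≈ 0.988652.
With a = amp(|0⟩) = 0 and b = amp(|1⟩) = 1:
new amp(|0⟩) = (0.150225)·a + (-0.988652)·b = -0.9887
new amp(|1⟩) = (0.988652)·a + (0.150225)·b = 0.1502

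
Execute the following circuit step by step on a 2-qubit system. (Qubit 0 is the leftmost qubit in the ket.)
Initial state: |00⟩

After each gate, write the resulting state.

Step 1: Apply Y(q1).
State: i|01⟩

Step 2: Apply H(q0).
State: (1/√2)i|01⟩ + (1/√2)i|11⟩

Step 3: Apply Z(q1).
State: -(1/√2)i|01⟩ - (1/√2)i|11⟩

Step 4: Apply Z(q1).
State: (1/√2)i|01⟩ + (1/√2)i|11⟩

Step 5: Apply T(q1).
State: (-1/2 + (1/2)i)|01⟩ + (-1/2 + (1/2)i)|11⟩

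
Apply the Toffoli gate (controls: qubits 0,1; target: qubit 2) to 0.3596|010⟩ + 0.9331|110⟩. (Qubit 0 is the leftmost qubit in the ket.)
0.3596|010⟩ + 0.9331|111⟩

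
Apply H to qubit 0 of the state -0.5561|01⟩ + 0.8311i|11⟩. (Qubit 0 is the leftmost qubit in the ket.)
(-0.3932 + 0.5877i)|01⟩ + (-0.3932 - 0.5877i)|11⟩

H on qubit 0 mixes each pair of kets that differ only in qubit 0: amplitudes (a, b) of (|…0…⟩, |…1…⟩) become ((a + b)/√2, (a − b)/√2). Kets absent from the input have amplitude 0.
(|01⟩, |11⟩): (a, b) = (-0.5561, 0.8311i) → ((-0.3932 + 0.5877i), (-0.3932 - 0.5877i))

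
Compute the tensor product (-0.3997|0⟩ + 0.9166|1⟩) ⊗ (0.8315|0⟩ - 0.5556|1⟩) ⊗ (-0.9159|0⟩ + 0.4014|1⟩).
0.3044|000⟩ - 0.1334|001⟩ - 0.2034|010⟩ + 0.08914|011⟩ - 0.6981|100⟩ + 0.3059|101⟩ + 0.4664|110⟩ - 0.2044|111⟩

amp(|b₁b₂…⟩) = product of the factor amplitudes for bits b₁, b₂, …; only kets whose every factor amplitude is nonzero survive.
|000⟩: (-0.3997)(0.8315)(-0.9159) = 0.3044
|001⟩: (-0.3997)(0.8315)(0.4014) = -0.1334
|010⟩: (-0.3997)(-0.5556)(-0.9159) = -0.2034
|011⟩: (-0.3997)(-0.5556)(0.4014) = 0.08914
|100⟩: (0.9166)(0.8315)(-0.9159) = -0.6981
|101⟩: (0.9166)(0.8315)(0.4014) = 0.3059
|110⟩: (0.9166)(-0.5556)(-0.9159) = 0.4664
|111⟩: (0.9166)(-0.5556)(0.4014) = -0.2044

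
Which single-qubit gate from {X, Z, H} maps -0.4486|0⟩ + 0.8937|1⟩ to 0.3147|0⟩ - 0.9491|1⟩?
H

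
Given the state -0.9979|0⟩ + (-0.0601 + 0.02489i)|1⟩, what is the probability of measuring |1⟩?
0.004232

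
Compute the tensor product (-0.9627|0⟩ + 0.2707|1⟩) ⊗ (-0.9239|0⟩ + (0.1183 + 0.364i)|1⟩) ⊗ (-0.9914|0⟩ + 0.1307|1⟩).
-0.8818|000⟩ + 0.1162|001⟩ + (0.1129 + 0.3474i)|010⟩ + (-0.01489 - 0.0458i)|011⟩ + 0.2479|100⟩ - 0.03269|101⟩ + (-0.03175 - 0.09769i)|110⟩ + (0.004186 + 0.01288i)|111⟩

amp(|b₁b₂…⟩) = product of the factor amplitudes for bits b₁, b₂, …; only kets whose every factor amplitude is nonzero survive.
|000⟩: (-0.9627)(-0.9239)(-0.9914) = -0.8818
|001⟩: (-0.9627)(-0.9239)(0.1307) = 0.1162
|010⟩: (-0.9627)(0.1183 + 0.364i)(-0.9914) = (0.1129 + 0.3474i)
|011⟩: (-0.9627)(0.1183 + 0.364i)(0.1307) = (-0.01489 - 0.0458i)
|100⟩: (0.2707)(-0.9239)(-0.9914) = 0.2479
|101⟩: (0.2707)(-0.9239)(0.1307) = -0.03269
|110⟩: (0.2707)(0.1183 + 0.364i)(-0.9914) = (-0.03175 - 0.09769i)
|111⟩: (0.2707)(0.1183 + 0.364i)(0.1307) = (0.004186 + 0.01288i)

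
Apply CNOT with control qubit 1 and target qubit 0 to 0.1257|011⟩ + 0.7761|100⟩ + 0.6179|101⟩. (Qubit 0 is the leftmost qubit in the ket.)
0.7761|100⟩ + 0.6179|101⟩ + 0.1257|111⟩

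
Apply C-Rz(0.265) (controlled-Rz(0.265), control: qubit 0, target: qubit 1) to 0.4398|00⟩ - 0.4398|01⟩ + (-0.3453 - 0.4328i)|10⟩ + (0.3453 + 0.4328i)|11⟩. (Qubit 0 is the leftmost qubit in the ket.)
0.4398|00⟩ - 0.4398|01⟩ + (-0.3995 - 0.3834i)|10⟩ + (0.2851 + 0.4746i)|11⟩

C-Rz(0.265) leaves the control-|0⟩ kets |00⟩, |01⟩ unchanged and applies Rz(0.265) to qubit 1 on the control-|1⟩ pair (|10⟩, |11⟩).
Rz(0.265) = [[e^(−iθ/2), 0], [0, e^(iθ/2)]] with e^(±iθ/2) = cos(θ/2) ± i·sin(θ/2); θ = 0.265, cos(θ/2) ≈ 0.991235, sin(θ/2) ≈ 0.132113.
With a = amp(|10⟩) = (-0.3453 - 0.4328i) and b = amp(|11⟩) = (0.3453 + 0.4328i):
new amp(|10⟩) = (0.991235 - 0.132113i)·a = (-0.3995 - 0.3834i)
new amp(|11⟩) = (0.991235 + 0.132113i)·b = (0.2851 + 0.4746i)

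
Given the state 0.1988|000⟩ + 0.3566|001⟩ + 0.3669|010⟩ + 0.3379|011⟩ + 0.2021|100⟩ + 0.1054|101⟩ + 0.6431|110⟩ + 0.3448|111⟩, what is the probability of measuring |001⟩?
0.1272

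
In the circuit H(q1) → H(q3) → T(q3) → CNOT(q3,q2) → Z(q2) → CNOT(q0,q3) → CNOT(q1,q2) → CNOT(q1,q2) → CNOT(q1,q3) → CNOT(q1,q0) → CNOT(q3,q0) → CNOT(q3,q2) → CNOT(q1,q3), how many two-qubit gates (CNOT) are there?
9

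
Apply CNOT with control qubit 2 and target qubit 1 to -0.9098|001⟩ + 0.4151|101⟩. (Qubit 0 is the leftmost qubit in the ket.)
-0.9098|011⟩ + 0.4151|111⟩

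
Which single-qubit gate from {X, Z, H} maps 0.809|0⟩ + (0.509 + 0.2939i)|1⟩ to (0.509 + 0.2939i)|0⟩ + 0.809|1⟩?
X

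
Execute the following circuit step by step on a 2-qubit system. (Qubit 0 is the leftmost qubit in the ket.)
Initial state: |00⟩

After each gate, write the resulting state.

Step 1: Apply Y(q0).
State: i|10⟩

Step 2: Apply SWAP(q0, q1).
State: i|01⟩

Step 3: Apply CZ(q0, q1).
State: i|01⟩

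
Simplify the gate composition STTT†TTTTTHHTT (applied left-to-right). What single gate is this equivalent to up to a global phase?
S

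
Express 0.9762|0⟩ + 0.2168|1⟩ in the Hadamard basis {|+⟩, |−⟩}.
0.8436|+⟩ + 0.537|−⟩

With |ψ⟩ = α|0⟩ + β|1⟩, the Hadamard-basis coefficients are ⟨+|ψ⟩ = (α + β)/√2 and ⟨−|ψ⟩ = (α − β)/√2.
Here α = 0.9762, β = 0.2168: (α + β)/√2 = 0.8436, (α − β)/√2 = 0.537.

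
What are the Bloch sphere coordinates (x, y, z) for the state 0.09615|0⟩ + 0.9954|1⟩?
(0.1914, 0, -0.9816)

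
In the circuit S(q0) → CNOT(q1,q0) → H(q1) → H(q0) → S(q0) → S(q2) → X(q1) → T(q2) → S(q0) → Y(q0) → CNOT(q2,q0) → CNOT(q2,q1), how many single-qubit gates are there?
9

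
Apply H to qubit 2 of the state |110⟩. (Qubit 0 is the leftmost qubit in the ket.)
1/√2|110⟩ + 1/√2|111⟩

H on qubit 2 mixes each pair of kets that differ only in qubit 2: amplitudes (a, b) of (|…0…⟩, |…1…⟩) become ((a + b)/√2, (a − b)/√2). Kets absent from the input have amplitude 0.
(|110⟩, |111⟩): (a, b) = (1, 0) → (1/√2, 1/√2)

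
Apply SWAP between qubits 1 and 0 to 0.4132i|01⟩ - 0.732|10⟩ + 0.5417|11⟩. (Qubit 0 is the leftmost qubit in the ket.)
-0.732|01⟩ + 0.4132i|10⟩ + 0.5417|11⟩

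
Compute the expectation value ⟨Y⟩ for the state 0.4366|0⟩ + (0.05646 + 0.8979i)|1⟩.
0.784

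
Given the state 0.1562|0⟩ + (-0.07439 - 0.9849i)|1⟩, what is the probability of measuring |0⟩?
0.0244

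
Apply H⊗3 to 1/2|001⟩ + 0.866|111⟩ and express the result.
0.483|000⟩ - 0.483|001⟩ - 0.1294|010⟩ + 0.1294|011⟩ - 0.1294|100⟩ + 0.1294|101⟩ + 0.483|110⟩ - 0.483|111⟩

H⊗3 gives amp(|y⟩) = (1/2√2) Σ_x (−1)^(x·y) amp(|x⟩), where x·y is the number of positions in which both x and y have a 1.
|000⟩: (1/2 + 0.866)/(2√2) = 0.483
|001⟩: (-1/2 - 0.866)/(2√2) = -0.483
|010⟩: (1/2 - 0.866)/(2√2) = -0.1294
|011⟩: (-1/2 + 0.866)/(2√2) = 0.1294
|100⟩: (1/2 - 0.866)/(2√2) = -0.1294
|101⟩: (-1/2 + 0.866)/(2√2) = 0.1294
|110⟩: (1/2 + 0.866)/(2√2) = 0.483
|111⟩: (-1/2 - 0.866)/(2√2) = -0.483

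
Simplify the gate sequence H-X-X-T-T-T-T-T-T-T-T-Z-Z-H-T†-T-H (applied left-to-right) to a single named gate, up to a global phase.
H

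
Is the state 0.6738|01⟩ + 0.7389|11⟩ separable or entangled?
Separable

Writing the state as a|00⟩ + b|01⟩ + c|10⟩ + d|11⟩, it is a product state iff ad − bc = 0.
Here (a, b, c, d) = (0, 0.6738, 0, 0.7389): ad − bc = (0)(0.7389) − (0.6738)(0) = 0, so the state is separable.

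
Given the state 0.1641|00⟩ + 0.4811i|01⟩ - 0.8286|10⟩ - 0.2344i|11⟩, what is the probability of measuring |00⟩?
0.02693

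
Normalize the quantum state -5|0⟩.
-|0⟩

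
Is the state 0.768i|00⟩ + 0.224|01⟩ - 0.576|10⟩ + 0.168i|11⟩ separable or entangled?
Separable

Writing the state as a|00⟩ + b|01⟩ + c|10⟩ + d|11⟩, it is a product state iff ad − bc = 0.
Here (a, b, c, d) = (0.768i, 0.224, -0.576, 0.168i): ad − bc = (0.768i)(0.168i) − (0.224)(-0.576) = 0, so the state is separable.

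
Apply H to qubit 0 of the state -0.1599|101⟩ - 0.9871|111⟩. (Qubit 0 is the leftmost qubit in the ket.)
-0.1131|001⟩ - 0.698|011⟩ + 0.1131|101⟩ + 0.698|111⟩

H on qubit 0 mixes each pair of kets that differ only in qubit 0: amplitudes (a, b) of (|…0…⟩, |…1…⟩) become ((a + b)/√2, (a − b)/√2). Kets absent from the input have amplitude 0.
(|001⟩, |101⟩): (a, b) = (0, -0.1599) → (-0.1131, 0.1131)
(|011⟩, |111⟩): (a, b) = (0, -0.9871) → (-0.698, 0.698)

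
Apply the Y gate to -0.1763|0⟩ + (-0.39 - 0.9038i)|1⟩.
(-0.9038 + 0.39i)|0⟩ - 0.1763i|1⟩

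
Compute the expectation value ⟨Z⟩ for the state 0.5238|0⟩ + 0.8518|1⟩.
-0.4512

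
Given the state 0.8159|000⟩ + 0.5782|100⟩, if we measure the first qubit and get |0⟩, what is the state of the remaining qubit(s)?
|00⟩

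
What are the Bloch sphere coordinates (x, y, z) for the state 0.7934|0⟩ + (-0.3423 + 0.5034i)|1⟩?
(-0.5432, 0.7988, 0.2589)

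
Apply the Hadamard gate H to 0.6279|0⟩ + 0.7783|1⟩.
0.9943|0⟩ - 0.1063|1⟩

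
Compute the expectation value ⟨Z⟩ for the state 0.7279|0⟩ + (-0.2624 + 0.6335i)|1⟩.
0.05966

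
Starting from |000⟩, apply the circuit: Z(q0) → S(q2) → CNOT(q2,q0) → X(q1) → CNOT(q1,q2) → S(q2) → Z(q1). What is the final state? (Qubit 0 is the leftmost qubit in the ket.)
-i|011⟩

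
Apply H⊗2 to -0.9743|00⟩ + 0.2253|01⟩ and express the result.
-0.3745|00⟩ - 0.5998|01⟩ - 0.3745|10⟩ - 0.5998|11⟩

H⊗2 gives amp(|y⟩) = (1/2) Σ_x (−1)^(x·y) amp(|x⟩), where x·y is the number of positions in which both x and y have a 1.
|00⟩: (-0.9743 + 0.2253)/2 = -0.3745
|01⟩: (-0.9743 - 0.2253)/2 = -0.5998
|10⟩: (-0.9743 + 0.2253)/2 = -0.3745
|11⟩: (-0.9743 - 0.2253)/2 = -0.5998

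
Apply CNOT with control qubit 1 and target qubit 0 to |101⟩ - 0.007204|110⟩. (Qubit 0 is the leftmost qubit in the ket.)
-0.007204|010⟩ + |101⟩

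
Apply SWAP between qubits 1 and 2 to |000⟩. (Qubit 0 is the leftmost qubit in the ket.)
|000⟩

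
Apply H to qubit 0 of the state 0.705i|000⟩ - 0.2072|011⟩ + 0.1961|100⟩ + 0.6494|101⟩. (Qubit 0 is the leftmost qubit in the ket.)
(0.1387 + 0.4985i)|000⟩ + 0.4592|001⟩ - 0.1465|011⟩ + (-0.1387 + 0.4985i)|100⟩ - 0.4592|101⟩ - 0.1465|111⟩

H on qubit 0 mixes each pair of kets that differ only in qubit 0: amplitudes (a, b) of (|…0…⟩, |…1…⟩) become ((a + b)/√2, (a − b)/√2). Kets absent from the input have amplitude 0.
(|000⟩, |100⟩): (a, b) = (0.705i, 0.1961) → ((0.1387 + 0.4985i), (-0.1387 + 0.4985i))
(|001⟩, |101⟩): (a, b) = (0, 0.6494) → (0.4592, -0.4592)
(|011⟩, |111⟩): (a, b) = (-0.2072, 0) → (-0.1465, -0.1465)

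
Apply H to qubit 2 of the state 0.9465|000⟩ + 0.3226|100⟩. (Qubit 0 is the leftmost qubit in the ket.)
0.6693|000⟩ + 0.6693|001⟩ + 0.2281|100⟩ + 0.2281|101⟩

H on qubit 2 mixes each pair of kets that differ only in qubit 2: amplitudes (a, b) of (|…0…⟩, |…1…⟩) become ((a + b)/√2, (a − b)/√2). Kets absent from the input have amplitude 0.
(|000⟩, |001⟩): (a, b) = (0.9465, 0) → (0.6693, 0.6693)
(|100⟩, |101⟩): (a, b) = (0.3226, 0) → (0.2281, 0.2281)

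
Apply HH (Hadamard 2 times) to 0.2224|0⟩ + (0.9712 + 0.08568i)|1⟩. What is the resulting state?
0.2224|0⟩ + (0.9712 + 0.08568i)|1⟩

H² = I, so an even number of Hadamards cancels: H^2 = I and the state is unchanged.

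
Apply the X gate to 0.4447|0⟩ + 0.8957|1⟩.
0.8957|0⟩ + 0.4447|1⟩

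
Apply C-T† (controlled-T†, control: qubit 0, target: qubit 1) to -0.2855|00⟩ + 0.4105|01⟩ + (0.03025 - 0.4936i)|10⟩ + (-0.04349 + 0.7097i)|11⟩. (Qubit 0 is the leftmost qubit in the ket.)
-0.2855|00⟩ + 0.4105|01⟩ + (0.03025 - 0.4936i)|10⟩ + (0.4711 + 0.5326i)|11⟩

C-T† leaves the control-|0⟩ kets |00⟩, |01⟩ unchanged and applies T† to qubit 1 on the control-|1⟩ pair (|10⟩, |11⟩).
T† = [[1, 0], [0, (1/√2 - (1/√2)i)]].
With a = amp(|10⟩) = (0.03025 - 0.4936i) and b = amp(|11⟩) = (-0.04349 + 0.7097i):
new amp(|10⟩) = (1)·a = (0.03025 - 0.4936i)
new amp(|11⟩) = (1/√2 - (1/√2)i)·b = (0.4711 + 0.5326i)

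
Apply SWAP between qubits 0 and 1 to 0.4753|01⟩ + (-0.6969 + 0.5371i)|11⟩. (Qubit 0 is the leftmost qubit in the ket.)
0.4753|10⟩ + (-0.6969 + 0.5371i)|11⟩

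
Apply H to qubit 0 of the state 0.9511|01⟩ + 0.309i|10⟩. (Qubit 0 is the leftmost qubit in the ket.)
0.2185i|00⟩ + 0.6725|01⟩ - 0.2185i|10⟩ + 0.6725|11⟩

H on qubit 0 mixes each pair of kets that differ only in qubit 0: amplitudes (a, b) of (|…0…⟩, |…1…⟩) become ((a + b)/√2, (a − b)/√2). Kets absent from the input have amplitude 0.
(|00⟩, |10⟩): (a, b) = (0, 0.309i) → (0.2185i, -0.2185i)
(|01⟩, |11⟩): (a, b) = (0.9511, 0) → (0.6725, 0.6725)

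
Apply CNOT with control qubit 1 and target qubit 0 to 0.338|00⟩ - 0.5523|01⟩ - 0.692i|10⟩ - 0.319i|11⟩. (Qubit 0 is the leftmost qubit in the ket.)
0.338|00⟩ - 0.319i|01⟩ - 0.692i|10⟩ - 0.5523|11⟩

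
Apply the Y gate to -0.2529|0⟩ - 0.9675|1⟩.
0.9675i|0⟩ - 0.2529i|1⟩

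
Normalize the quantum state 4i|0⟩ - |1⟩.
0.9701i|0⟩ - 0.2425|1⟩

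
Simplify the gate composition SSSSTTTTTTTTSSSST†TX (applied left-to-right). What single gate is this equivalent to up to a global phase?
X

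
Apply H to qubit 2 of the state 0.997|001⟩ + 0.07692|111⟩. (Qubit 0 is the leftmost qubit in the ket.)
0.705|000⟩ - 0.705|001⟩ + 0.05439|110⟩ - 0.05439|111⟩

H on qubit 2 mixes each pair of kets that differ only in qubit 2: amplitudes (a, b) of (|…0…⟩, |…1…⟩) become ((a + b)/√2, (a − b)/√2). Kets absent from the input have amplitude 0.
(|000⟩, |001⟩): (a, b) = (0, 0.997) → (0.705, -0.705)
(|110⟩, |111⟩): (a, b) = (0, 0.07692) → (0.05439, -0.05439)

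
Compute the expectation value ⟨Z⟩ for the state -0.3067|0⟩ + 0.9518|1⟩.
-0.8119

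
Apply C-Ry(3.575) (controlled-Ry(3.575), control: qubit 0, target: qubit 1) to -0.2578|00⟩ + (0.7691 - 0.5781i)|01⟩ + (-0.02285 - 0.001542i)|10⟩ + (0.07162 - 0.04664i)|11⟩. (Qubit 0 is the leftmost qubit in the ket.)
-0.2578|00⟩ + (0.7691 - 0.5781i)|01⟩ + (-0.06503 + 0.04588i)|10⟩ + (-0.03771 + 0.008522i)|11⟩

C-Ry(3.575) leaves the control-|0⟩ kets |00⟩, |01⟩ unchanged and applies Ry(3.575) to qubit 1 on the control-|1⟩ pair (|10⟩, |11⟩).
Ry(3.575) = [[cos(θ/2), −sin(θ/2)], [sin(θ/2), cos(θ/2)]]; θ = 3.575, cos(θ/2) ≈ -0.215012, sin(θ/2) ≈ 0.976612.
With a = amp(|10⟩) = (-0.02285 - 0.001542i) and b = amp(|11⟩) = (0.07162 - 0.04664i):
new amp(|10⟩) = (-0.215012)·a + (-0.976612)·b = (-0.06503 + 0.04588i)
new amp(|11⟩) = (0.976612)·a + (-0.215012)·b = (-0.03771 + 0.008522i)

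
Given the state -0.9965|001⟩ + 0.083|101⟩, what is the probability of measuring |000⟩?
0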